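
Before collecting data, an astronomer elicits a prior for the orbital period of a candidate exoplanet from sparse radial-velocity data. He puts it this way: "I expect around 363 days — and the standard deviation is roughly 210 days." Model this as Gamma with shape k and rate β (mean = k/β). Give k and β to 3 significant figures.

k ≈ 2.99, β ≈ 0.00823

For Gamma(k, rate β): mean = k/β, variance = k/β², so CV = 1/√k.
CV = SD/mean = 210/363 = 0.5785, hence k = 1/CV² = 2.99.
Then β = k/mean = 2.99/363 = 0.00823.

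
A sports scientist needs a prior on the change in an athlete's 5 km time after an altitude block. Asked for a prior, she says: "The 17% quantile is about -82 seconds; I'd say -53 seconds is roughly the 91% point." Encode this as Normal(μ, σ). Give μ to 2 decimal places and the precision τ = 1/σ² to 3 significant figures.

μ = -69.94, τ = 0.00626

For Normal(μ,σ), the p-quantile is μ + z_p·σ. Here z_{0.17} = -0.9542, z_{0.91} = 1.341.
So -82 = μ − 0.9542σ and -53 = μ + 1.341σ.
Subtracting: σ = (-53 − -82)/(1.341 − (-0.9542)) = 12.64.
Then μ = -82 − (-0.9542)·12.64 = -69.94.
Precision τ = 1/σ² = 1/12.64² = 0.00626.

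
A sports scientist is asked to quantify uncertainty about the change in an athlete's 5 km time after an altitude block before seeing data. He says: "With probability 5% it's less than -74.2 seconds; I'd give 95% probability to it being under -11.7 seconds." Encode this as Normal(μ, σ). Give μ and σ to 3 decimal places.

μ = -42.950, σ = 18.999

The p-quantile of Normal(μ,σ) is μ + z_p·σ, with z_{0.05} = -1.645 and z_{0.95} = 1.645.
Eliminate σ: μ = (z₂·x₁ − z₁·x₂)/(z₂ − z₁) = (1.645·-74.2 − (-1.645)·-11.7)/3.29 = -42.950.
Then σ = (x₂ − x₁)/(z₂ − z₁) = (-11.7 − -74.2)/3.29 = 18.999.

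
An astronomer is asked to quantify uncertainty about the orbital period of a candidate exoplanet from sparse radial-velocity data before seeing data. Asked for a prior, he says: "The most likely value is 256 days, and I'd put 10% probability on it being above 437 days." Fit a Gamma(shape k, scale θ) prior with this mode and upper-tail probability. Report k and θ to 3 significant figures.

Gamma(k,θ) with k>1 has mode (k−1)θ, so θ = 256/(k−1).
Need P(X < 437) = 0.9 with θ tied to k this way. Start at k = 2, θ = 256: P(X<437) ≈ 0.509.
Too low — raise k to concentrate. Iterating converges to k ≈ 7.62.
Then θ = 256/(7.62−1) ≈ 38.7.

k ≈ 7.62, θ ≈ 38.7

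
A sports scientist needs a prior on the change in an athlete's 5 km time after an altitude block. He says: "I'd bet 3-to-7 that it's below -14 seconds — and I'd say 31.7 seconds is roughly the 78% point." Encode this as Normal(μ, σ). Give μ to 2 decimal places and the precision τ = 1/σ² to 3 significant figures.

μ = 4.48, τ = 0.000805

For Normal(μ,σ), the p-quantile is μ + z_p·σ. Here z_{0.3} = -0.5244, z_{0.78} = 0.7722.
So -14 = μ − 0.5244σ and 31.7 = μ + 0.7722σ.
Subtracting: σ = (31.7 − -14)/(0.7722 − (-0.5244)) = 35.25.
Then μ = -14 − (-0.5244)·35.25 = 4.48.
Precision τ = 1/σ² = 1/35.25² = 0.000805.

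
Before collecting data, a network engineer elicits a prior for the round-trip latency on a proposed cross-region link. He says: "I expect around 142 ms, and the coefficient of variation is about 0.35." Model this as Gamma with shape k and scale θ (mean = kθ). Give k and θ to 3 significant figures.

For Gamma(k, scale θ): mean = kθ, variance = kθ², so CV = 1/√k.
CV = 0.35, hence k = 1/CV² = 8.16.
Then θ = mean/k = 142/8.16 = 17.4.

k ≈ 8.16, θ ≈ 17.4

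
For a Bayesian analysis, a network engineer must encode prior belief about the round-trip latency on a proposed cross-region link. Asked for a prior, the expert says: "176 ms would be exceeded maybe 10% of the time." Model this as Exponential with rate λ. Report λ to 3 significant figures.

P(T > 176.0) = e^(−λ·176.0) = 0.1, so λ = −ln(0.1)/176.0 = 0.0131.

λ ≈ 0.0131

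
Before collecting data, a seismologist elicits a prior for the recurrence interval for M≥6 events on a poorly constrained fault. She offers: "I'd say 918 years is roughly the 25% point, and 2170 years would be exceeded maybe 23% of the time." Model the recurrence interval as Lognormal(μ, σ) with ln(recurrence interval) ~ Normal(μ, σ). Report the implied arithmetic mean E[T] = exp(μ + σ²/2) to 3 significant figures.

If T ~ Lognormal(μ,σ) then ln T ~ Normal(μ,σ), so the p-quantile of ln T is μ + z_p·σ.
ln(918) = 6.822 and ln(2170) = 7.682; z_{0.25} = -0.6745, z_{0.77} = 0.7388.
σ = (7.682 − 6.822)/(0.7388 − (-0.6745)) = 0.609.
μ = 6.822 − (-0.6745)·0.609 = 7.233.
E[T] = exp(μ + σ²/2) = exp(7.233 + 0.1853) = 1670 years.

E[T] ≈ 1670 years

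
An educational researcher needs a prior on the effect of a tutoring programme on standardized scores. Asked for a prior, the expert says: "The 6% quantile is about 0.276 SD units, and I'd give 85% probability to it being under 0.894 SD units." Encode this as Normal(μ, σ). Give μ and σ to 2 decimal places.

μ = 0.65, σ = 0.24

For Normal(μ,σ), the p-quantile is μ + z_p·σ. Here z_{0.06} = -1.555, z_{0.85} = 1.036.
So 0.276 = μ − 1.555σ and 0.894 = μ + 1.036σ.
Subtracting: σ = (0.894 − 0.276)/(1.036 − (-1.555)) = 0.24.
Then μ = 0.276 − (-1.555)·0.24 = 0.65.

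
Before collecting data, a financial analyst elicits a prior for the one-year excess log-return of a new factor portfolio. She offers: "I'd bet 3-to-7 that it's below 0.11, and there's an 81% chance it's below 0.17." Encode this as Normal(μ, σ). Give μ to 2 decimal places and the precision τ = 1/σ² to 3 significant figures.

μ = 0.13, τ = 546

For Normal(μ,σ), the p-quantile is μ + z_p·σ. Here z_{0.3} = -0.5244, z_{0.81} = 0.8779.
So 0.11 = μ − 0.5244σ and 0.17 = μ + 0.8779σ.
Subtracting: σ = (0.17 − 0.11)/(0.8779 − (-0.5244)) = 0.04.
Then μ = 0.11 − (-0.5244)·0.04 = 0.13.
Precision τ = 1/σ² = 1/0.04279² = 546.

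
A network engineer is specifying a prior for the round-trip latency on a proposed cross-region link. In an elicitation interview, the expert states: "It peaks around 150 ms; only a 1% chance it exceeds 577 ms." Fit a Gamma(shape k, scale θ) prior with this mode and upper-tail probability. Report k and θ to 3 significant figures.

Gamma(k,θ) with k>1 has mode (k−1)θ, so θ = 150/(k−1).
Need P(X < 577) = 0.99 with θ tied to k this way. Start at k = 2, θ = 150: P(X<577) ≈ 0.897.
Too low — raise k to concentrate. Iterating converges to k ≈ 3.33.
Then θ = 150/(3.33−1) ≈ 64.4.

k ≈ 3.33, θ ≈ 64.4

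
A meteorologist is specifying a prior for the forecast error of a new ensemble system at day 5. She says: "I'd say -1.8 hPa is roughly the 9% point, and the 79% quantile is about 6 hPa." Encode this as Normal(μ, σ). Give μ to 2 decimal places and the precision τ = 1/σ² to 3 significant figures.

The p-quantile of Normal(μ,σ) is μ + z_p·σ, with z_{0.09} = -1.341 and z_{0.79} = 0.8064.
Eliminate σ: μ = (z₂·x₁ − z₁·x₂)/(z₂ − z₁) = (0.8064·-1.8 − (-1.341)·6)/2.147 = 3.07.
Then σ = (x₂ − x₁)/(z₂ − z₁) = (6 − -1.8)/2.147 = 3.63.
Precision τ = 1/σ² = 1/3.633² = 0.0758.

μ = 3.07, τ = 0.0758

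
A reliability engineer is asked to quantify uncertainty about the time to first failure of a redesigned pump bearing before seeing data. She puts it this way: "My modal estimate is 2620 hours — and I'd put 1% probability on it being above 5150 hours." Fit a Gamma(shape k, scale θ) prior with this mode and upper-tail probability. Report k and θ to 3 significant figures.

k ≈ 11.8, θ ≈ 243

Gamma(k,θ) with k>1 has mode (k−1)θ, so θ = 2620/(k−1).
Need P(X < 5150) = 0.99 with θ tied to k this way. Start at k = 2, θ = 2620: P(X<5150) ≈ 0.585.
Too low — raise k to concentrate. Iterating converges to k ≈ 11.8.
Then θ = 2620/(11.8−1) ≈ 243.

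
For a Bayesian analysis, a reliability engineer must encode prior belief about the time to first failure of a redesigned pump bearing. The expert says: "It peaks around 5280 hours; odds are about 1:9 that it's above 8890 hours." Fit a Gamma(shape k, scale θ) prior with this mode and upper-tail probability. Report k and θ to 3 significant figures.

Gamma(k,θ) with k>1 has mode (k−1)θ, so θ = 5280/(k−1).
Need P(X < 8890) = 0.9 with θ tied to k this way. Start at k = 2, θ = 5280: P(X<8890) ≈ 0.502.
Too low — raise k to concentrate. Iterating converges to k ≈ 7.97.
Then θ = 5280/(7.97−1) ≈ 758.

k ≈ 7.97, θ ≈ 758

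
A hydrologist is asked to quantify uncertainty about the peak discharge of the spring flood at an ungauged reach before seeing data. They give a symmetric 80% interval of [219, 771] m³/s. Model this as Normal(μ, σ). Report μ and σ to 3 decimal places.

A symmetric 80% interval runs μ ± z·σ with z = 1.282.
Half-width = 276, so σ = 276/1.282 = 215.364.
μ is the interval midpoint, 495.000.

μ = 495.000, σ = 215.364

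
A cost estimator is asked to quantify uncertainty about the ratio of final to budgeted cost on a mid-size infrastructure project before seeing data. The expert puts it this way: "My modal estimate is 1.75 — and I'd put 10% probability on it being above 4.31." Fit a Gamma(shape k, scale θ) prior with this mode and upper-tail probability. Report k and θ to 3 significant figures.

k ≈ 3.37, θ ≈ 0.74

Gamma(k,θ) with k>1 has mode (k−1)θ, so θ = 1.75/(k−1).
Need P(X < 4.31) = 0.9 with θ tied to k this way. Start at k = 2, θ = 1.75: P(X<4.31) ≈ 0.705.
Too low — raise k to concentrate. Iterating converges to k ≈ 3.37.
Then θ = 1.75/(3.37−1) ≈ 0.74.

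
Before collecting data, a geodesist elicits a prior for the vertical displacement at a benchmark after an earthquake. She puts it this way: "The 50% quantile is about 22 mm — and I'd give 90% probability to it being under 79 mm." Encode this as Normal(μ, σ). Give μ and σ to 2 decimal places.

For Normal(μ,σ), the p-quantile is μ + z_p·σ. Here z_{0.5} = 0, z_{0.9} = 1.282.
So 22 = μ + 0σ and 79 = μ + 1.282σ.
Subtracting: σ = (79 − 22)/(1.282 − (0)) = 44.48.
Then μ = 22 − (0)·44.48 = 22.00.

μ = 22.00, σ = 44.48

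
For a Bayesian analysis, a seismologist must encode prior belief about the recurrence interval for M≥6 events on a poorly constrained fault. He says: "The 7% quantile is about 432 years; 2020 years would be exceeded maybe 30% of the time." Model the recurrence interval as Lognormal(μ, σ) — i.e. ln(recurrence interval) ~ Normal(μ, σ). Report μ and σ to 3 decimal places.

If T ~ Lognormal(μ,σ) then ln T ~ Normal(μ,σ), so the p-quantile of ln T is μ + z_p·σ.
ln(432) = 6.068 and ln(2020) = 7.611; z_{0.07} = -1.476, z_{0.7} = 0.5244.
σ = (7.611 − 6.068)/(0.5244 − (-1.476)) = 0.771.
μ = 6.068 − (-1.476)·0.771 = 7.206.

μ ≈ 7.206, σ ≈ 0.771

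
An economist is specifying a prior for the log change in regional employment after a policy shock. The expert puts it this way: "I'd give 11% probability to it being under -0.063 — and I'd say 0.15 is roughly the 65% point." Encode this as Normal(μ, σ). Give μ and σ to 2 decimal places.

μ = 0.10, σ = 0.13

The p-quantile of Normal(μ,σ) is μ + z_p·σ, with z_{0.11} = -1.227 and z_{0.65} = 0.3853.
Eliminate σ: μ = (z₂·x₁ − z₁·x₂)/(z₂ − z₁) = (0.3853·-0.063 − (-1.227)·0.15)/1.612 = 0.10.
Then σ = (x₂ − x₁)/(z₂ − z₁) = (0.15 − -0.063)/1.612 = 0.13.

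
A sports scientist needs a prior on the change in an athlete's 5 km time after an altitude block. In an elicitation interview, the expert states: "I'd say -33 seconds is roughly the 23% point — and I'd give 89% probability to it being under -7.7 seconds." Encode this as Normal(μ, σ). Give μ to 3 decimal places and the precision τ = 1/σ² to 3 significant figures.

The p-quantile of Normal(μ,σ) is μ + z_p·σ, with z_{0.23} = -0.7388 and z_{0.89} = 1.227.
Eliminate σ: μ = (z₂·x₁ − z₁·x₂)/(z₂ − z₁) = (1.227·-33 − (-0.7388)·-7.7)/1.965 = -23.489.
Then σ = (x₂ − x₁)/(z₂ − z₁) = (-7.7 − -33)/1.965 = 12.873.
Precision τ = 1/σ² = 1/12.87² = 0.00603.

μ = -23.489, τ = 0.00603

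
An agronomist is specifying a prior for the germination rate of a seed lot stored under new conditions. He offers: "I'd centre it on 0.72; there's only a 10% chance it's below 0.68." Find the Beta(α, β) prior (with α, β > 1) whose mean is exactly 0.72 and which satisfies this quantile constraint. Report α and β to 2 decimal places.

α ≈ 151.96, β ≈ 59.10

With mean 0.72 fixed, write α = 0.72s, β = 0.28s where s = α+β.
Need P(θ < 0.68) = 0.1 under Beta(0.72s, 0.28s). Normal approximation: (q−m)/√(m(1−m)/s) ≈ z_{0.1} = -1.28, so s ≈ 0.72·0.28·(-1.28)²/(0.68−0.72)² = 206.9.
At s = 206.9: P(θ<0.68) ≈ 0.102. Adjusting to match 0.1 gives s ≈ 211.06.
So α = 0.72·211.06 ≈ 151.96, β = 0.28·211.06 ≈ 59.10.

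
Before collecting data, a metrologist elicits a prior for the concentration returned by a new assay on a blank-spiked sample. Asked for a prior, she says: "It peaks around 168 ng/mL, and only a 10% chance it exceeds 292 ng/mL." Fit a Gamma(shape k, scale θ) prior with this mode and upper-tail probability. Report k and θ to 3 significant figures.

k ≈ 7.21, θ ≈ 27.1

Gamma(k,θ) with k>1 has mode (k−1)θ, so θ = 168/(k−1).
Need P(X < 292) = 0.9 with θ tied to k this way. Start at k = 2, θ = 168: P(X<292) ≈ 0.518.
Too low — raise k to concentrate. Iterating converges to k ≈ 7.21.
Then θ = 168/(7.21−1) ≈ 27.1.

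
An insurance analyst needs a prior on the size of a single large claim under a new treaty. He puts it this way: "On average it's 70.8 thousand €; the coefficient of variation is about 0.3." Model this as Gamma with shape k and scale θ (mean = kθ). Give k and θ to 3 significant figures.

For Gamma(k, scale θ): mean = kθ, variance = kθ², so CV = 1/√k.
CV = 0.3, hence k = 1/CV² = 11.1.
Then θ = mean/k = 70.8/11.1 = 6.37.

k ≈ 11.1, θ ≈ 6.37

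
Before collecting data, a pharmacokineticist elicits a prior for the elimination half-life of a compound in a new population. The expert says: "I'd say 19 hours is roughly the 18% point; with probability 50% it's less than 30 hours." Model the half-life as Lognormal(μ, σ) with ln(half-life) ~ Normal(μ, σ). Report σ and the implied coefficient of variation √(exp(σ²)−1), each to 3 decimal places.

If T ~ Lognormal(μ,σ) then ln T ~ Normal(μ,σ), so the p-quantile of ln T is μ + z_p·σ.
ln(19) = 2.944 and ln(30) = 3.401; z_{0.18} = -0.9154, z_{0.5} = 0.
σ = (3.401 − 2.944)/(0 − (-0.9154)) = 0.499.
μ = 2.944 − (-0.9154)·0.499 = 3.401.
CV = √(exp(σ²)−1) = √(exp(0.2490)−1) = 0.532.

σ ≈ 0.499, CV ≈ 0.532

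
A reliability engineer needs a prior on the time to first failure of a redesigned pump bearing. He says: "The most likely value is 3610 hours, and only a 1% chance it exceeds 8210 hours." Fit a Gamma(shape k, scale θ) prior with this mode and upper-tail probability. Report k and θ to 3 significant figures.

Gamma(k,θ) with k>1 has mode (k−1)θ, so θ = 3610/(k−1).
Need P(X < 8210) = 0.99 with θ tied to k this way. Start at k = 2, θ = 3610: P(X<8210) ≈ 0.663.
Too low — raise k to concentrate. Iterating converges to k ≈ 8.09.
Then θ = 3610/(8.09−1) ≈ 509.

k ≈ 8.09, θ ≈ 509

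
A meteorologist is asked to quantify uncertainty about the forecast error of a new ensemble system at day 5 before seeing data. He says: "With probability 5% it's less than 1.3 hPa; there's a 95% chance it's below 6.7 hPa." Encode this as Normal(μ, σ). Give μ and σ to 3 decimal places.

μ = 4.000, σ = 1.641

The p-quantile of Normal(μ,σ) is μ + z_p·σ, with z_{0.05} = -1.645 and z_{0.95} = 1.645.
Eliminate σ: μ = (z₂·x₁ − z₁·x₂)/(z₂ − z₁) = (1.645·1.3 − (-1.645)·6.7)/3.29 = 4.000.
Then σ = (x₂ − x₁)/(z₂ − z₁) = (6.7 − 1.3)/3.29 = 1.641.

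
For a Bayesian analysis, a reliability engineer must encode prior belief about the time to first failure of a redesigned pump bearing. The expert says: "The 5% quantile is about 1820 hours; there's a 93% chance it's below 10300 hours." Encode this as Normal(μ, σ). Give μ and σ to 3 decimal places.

μ = 6289.704, σ = 2717.387

The p-quantile of Normal(μ,σ) is μ + z_p·σ, with z_{0.05} = -1.645 and z_{0.93} = 1.476.
Eliminate σ: μ = (z₂·x₁ − z₁·x₂)/(z₂ − z₁) = (1.476·1820 − (-1.645)·10300)/3.121 = 6289.704.
Then σ = (x₂ − x₁)/(z₂ − z₁) = (10300 − 1820)/3.121 = 2717.387.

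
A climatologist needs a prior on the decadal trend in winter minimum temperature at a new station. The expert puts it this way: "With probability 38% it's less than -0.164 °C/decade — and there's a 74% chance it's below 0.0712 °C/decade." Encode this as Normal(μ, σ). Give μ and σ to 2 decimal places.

μ = -0.09, σ = 0.25

The p-quantile of Normal(μ,σ) is μ + z_p·σ, with z_{0.38} = -0.3055 and z_{0.74} = 0.6433.
Eliminate σ: μ = (z₂·x₁ − z₁·x₂)/(z₂ − z₁) = (0.6433·-0.164 − (-0.3055)·0.0712)/0.9488 = -0.09.
Then σ = (x₂ − x₁)/(z₂ − z₁) = (0.0712 − -0.164)/0.9488 = 0.25.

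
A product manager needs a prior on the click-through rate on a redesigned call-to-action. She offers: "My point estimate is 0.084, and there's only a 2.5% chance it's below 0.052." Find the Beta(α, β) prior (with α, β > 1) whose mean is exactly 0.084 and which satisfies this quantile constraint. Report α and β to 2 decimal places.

α ≈ 19.60, β ≈ 213.68

With mean 0.084 fixed, write α = 0.084s, β = 0.916s where s = α+β.
Need P(θ < 0.052) = 0.025 under Beta(0.084s, 0.916s). Normal approximation: (q−m)/√(m(1−m)/s) ≈ z_{0.025} = -1.96, so s ≈ 0.084·0.916·(-1.96)²/(0.052−0.084)² = 288.6.
At s = 288.6: P(θ<0.052) ≈ 0.014. Adjusting to match 0.025 gives s ≈ 233.28.
So α = 0.084·233.28 ≈ 19.60, β = 0.916·233.28 ≈ 213.68.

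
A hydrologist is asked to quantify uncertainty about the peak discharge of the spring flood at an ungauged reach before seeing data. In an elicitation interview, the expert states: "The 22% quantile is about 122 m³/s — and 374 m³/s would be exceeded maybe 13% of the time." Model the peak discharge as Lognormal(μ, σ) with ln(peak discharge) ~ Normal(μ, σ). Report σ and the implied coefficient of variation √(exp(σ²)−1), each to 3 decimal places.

If T ~ Lognormal(μ,σ) then ln T ~ Normal(μ,σ), so the p-quantile of ln T is μ + z_p·σ.
ln(122) = 4.804 and ln(374) = 5.924; z_{0.22} = -0.7722, z_{0.87} = 1.126.
σ = (5.924 − 4.804)/(1.126 − (-0.7722)) = 0.590.
μ = 4.804 − (-0.7722)·0.590 = 5.260.
CV = √(exp(σ²)−1) = √(exp(0.3481)−1) = 0.645.

σ ≈ 0.590, CV ≈ 0.645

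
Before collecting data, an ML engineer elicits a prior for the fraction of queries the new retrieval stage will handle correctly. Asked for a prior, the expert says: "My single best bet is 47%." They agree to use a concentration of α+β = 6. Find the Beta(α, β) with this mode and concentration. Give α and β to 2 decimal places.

α = 2.88, β = 3.12

For α,β > 1 the Beta mode is (α−1)/(α+β−2). With α+β = 6, the mode is (α−1)/4.
Set (α−1)/4 = 0.47 → α = 1 + 0.47·4 = 2.88.
β = 6 − α = 3.12.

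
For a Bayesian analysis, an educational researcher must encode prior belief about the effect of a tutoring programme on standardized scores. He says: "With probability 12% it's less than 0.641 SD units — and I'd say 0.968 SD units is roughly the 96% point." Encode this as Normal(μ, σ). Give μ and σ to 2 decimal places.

For Normal(μ,σ), the p-quantile is μ + z_p·σ. Here z_{0.12} = -1.175, z_{0.96} = 1.751.
So 0.641 = μ − 1.175σ and 0.968 = μ + 1.751σ.
Subtracting: σ = (0.968 − 0.641)/(1.751 − (-1.175)) = 0.11.
Then μ = 0.641 − (-1.175)·0.11 = 0.77.

μ = 0.77, σ = 0.11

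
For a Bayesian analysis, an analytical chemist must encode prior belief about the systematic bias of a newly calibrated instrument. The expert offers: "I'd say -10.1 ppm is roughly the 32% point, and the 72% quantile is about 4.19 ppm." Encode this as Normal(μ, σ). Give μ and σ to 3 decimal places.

The p-quantile of Normal(μ,σ) is μ + z_p·σ, with z_{0.32} = -0.4677 and z_{0.72} = 0.5828.
Eliminate σ: μ = (z₂·x₁ − z₁·x₂)/(z₂ − z₁) = (0.5828·-10.1 − (-0.4677)·4.19)/1.051 = -3.738.
Then σ = (x₂ − x₁)/(z₂ − z₁) = (4.19 − -10.1)/1.051 = 13.603.

μ = -3.738, σ = 13.603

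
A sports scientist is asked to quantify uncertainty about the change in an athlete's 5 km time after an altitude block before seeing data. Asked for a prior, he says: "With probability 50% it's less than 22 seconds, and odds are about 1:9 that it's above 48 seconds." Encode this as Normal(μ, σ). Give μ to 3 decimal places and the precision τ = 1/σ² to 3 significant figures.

μ = 22.000, τ = 0.00243

For Normal(μ,σ), the p-quantile is μ + z_p·σ. Here z_{0.5} = 0, z_{0.9} = 1.282.
So 22 = μ + 0σ and 48 = μ + 1.282σ.
Subtracting: σ = (48 − 22)/(1.282 − (0)) = 20.288.
Then μ = 22 − (0)·20.288 = 22.000.
Precision τ = 1/σ² = 1/20.29² = 0.00243.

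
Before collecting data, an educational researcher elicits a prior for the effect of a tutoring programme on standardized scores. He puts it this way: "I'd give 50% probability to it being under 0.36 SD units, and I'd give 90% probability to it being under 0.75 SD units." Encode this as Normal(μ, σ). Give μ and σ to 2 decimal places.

μ = 0.36, σ = 0.30

The p-quantile of Normal(μ,σ) is μ + z_p·σ, with z_{0.5} = 0 and z_{0.9} = 1.282.
Eliminate σ: μ = (z₂·x₁ − z₁·x₂)/(z₂ − z₁) = (1.282·0.36 − (0)·0.75)/1.282 = 0.36.
Then σ = (x₂ − x₁)/(z₂ − z₁) = (0.75 − 0.36)/1.282 = 0.30.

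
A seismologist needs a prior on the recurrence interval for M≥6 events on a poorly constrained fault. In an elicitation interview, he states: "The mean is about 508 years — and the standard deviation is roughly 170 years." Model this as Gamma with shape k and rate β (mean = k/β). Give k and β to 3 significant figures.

For Gamma(k, rate β): mean = k/β, variance = k/β², so CV = 1/√k.
CV = SD/mean = 170/508 = 0.3346, hence k = 1/CV² = 8.93.
Then β = k/mean = 8.93/508 = 0.0176.

k ≈ 8.93, β ≈ 0.0176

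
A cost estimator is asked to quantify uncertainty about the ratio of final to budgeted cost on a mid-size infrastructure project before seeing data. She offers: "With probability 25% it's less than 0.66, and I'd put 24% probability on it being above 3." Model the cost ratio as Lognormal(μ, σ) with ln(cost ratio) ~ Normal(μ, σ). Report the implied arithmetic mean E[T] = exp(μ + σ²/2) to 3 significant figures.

E[T] ≈ 2.52

If T ~ Lognormal(μ,σ) then ln T ~ Normal(μ,σ), so the p-quantile of ln T is μ + z_p·σ.
ln(0.66) = -0.4155 and ln(3) = 1.099; z_{0.25} = -0.6745, z_{0.76} = 0.7063.
σ = (1.099 − -0.4155)/(0.7063 − (-0.6745)) = 1.097.
μ = -0.4155 − (-0.6745)·1.097 = 0.324.
E[T] = exp(μ + σ²/2) = exp(0.324 + 0.6012) = 2.52.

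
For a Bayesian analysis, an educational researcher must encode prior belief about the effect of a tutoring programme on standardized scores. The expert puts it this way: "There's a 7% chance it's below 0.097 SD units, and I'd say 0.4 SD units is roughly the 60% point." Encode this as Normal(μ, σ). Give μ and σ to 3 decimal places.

μ = 0.356, σ = 0.175

For Normal(μ,σ), the p-quantile is μ + z_p·σ. Here z_{0.07} = -1.476, z_{0.6} = 0.2533.
So 0.097 = μ − 1.476σ and 0.4 = μ + 0.2533σ.
Subtracting: σ = (0.4 − 0.097)/(0.2533 − (-1.476)) = 0.175.
Then μ = 0.097 − (-1.476)·0.175 = 0.356.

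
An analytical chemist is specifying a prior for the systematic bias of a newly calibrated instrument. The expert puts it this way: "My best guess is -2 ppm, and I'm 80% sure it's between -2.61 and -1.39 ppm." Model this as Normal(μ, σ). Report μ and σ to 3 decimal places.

μ = -2.000, σ = 0.476

A symmetric 80% interval runs μ ± z·σ with z = 1.282.
Half-width = 0.61, so σ = 0.61/1.282 = 0.476.
μ is the stated best guess, -2.000.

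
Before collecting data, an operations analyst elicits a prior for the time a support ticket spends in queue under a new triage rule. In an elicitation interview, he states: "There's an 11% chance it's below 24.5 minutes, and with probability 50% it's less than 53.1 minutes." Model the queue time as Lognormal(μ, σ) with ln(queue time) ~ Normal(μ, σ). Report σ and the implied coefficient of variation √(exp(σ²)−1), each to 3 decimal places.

If T ~ Lognormal(μ,σ) then ln T ~ Normal(μ,σ), so the p-quantile of ln T is μ + z_p·σ.
ln(24.5) = 3.199 and ln(53.1) = 3.972; z_{0.11} = -1.227, z_{0.5} = 0.
σ = (3.972 − 3.199)/(0 − (-1.227)) = 0.631.
μ = 3.199 − (-1.227)·0.631 = 3.972.
CV = √(exp(σ²)−1) = √(exp(0.3977)−1) = 0.699.

σ ≈ 0.631, CV ≈ 0.699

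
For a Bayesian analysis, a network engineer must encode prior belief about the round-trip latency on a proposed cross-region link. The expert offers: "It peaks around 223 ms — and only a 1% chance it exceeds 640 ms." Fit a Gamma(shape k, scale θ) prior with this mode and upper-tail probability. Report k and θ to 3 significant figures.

Gamma(k,θ) with k>1 has mode (k−1)θ, so θ = 223/(k−1).
Need P(X < 640) = 0.99 with θ tied to k this way. Start at k = 2, θ = 223: P(X<640) ≈ 0.781.
Too low — raise k to concentrate. Iterating converges to k ≈ 5.09.
Then θ = 223/(5.09−1) ≈ 54.5.

k ≈ 5.09, θ ≈ 54.5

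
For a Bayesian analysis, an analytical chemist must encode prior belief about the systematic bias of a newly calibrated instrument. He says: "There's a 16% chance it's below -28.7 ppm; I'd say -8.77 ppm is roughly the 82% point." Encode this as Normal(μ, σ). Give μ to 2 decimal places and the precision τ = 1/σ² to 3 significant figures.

The p-quantile of Normal(μ,σ) is μ + z_p·σ, with z_{0.16} = -0.9945 and z_{0.82} = 0.9154.
Eliminate σ: μ = (z₂·x₁ − z₁·x₂)/(z₂ − z₁) = (0.9154·-28.7 − (-0.9945)·-8.77)/1.91 = -18.32.
Then σ = (x₂ − x₁)/(z₂ − z₁) = (-8.77 − -28.7)/1.91 = 10.44.
Precision τ = 1/σ² = 1/10.44² = 0.00918.

μ = -18.32, τ = 0.00918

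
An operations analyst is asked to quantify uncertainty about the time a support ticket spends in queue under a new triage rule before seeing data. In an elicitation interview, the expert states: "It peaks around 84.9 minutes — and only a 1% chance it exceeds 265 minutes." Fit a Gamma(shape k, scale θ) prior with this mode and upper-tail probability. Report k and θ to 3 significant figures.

k ≈ 4.44, θ ≈ 24.7

Gamma(k,θ) with k>1 has mode (k−1)θ, so θ = 84.9/(k−1).
Need P(X < 265) = 0.99 with θ tied to k this way. Start at k = 2, θ = 84.9: P(X<265) ≈ 0.818.
Too low — raise k to concentrate. Iterating converges to k ≈ 4.44.
Then θ = 84.9/(4.44−1) ≈ 24.7.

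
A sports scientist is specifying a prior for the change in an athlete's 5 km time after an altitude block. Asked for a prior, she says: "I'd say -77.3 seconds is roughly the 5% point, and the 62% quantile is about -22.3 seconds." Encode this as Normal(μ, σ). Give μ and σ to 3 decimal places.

For Normal(μ,σ), the p-quantile is μ + z_p·σ. Here z_{0.05} = -1.645, z_{0.62} = 0.3055.
So -77.3 = μ − 1.645σ and -22.3 = μ + 0.3055σ.
Subtracting: σ = (-22.3 − -77.3)/(0.3055 − (-1.645)) = 28.200.
Then μ = -77.3 − (-1.645)·28.200 = -30.915.

μ = -30.915, σ = 28.200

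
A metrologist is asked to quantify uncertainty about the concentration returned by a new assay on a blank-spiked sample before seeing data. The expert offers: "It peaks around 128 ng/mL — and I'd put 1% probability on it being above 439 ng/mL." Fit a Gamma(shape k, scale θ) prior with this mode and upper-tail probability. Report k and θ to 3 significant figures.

Gamma(k,θ) with k>1 has mode (k−1)θ, so θ = 128/(k−1).
Need P(X < 439) = 0.99 with θ tied to k this way. Start at k = 2, θ = 128: P(X<439) ≈ 0.856.
Too low — raise k to concentrate. Iterating converges to k ≈ 3.87.
Then θ = 128/(3.87−1) ≈ 44.7.

k ≈ 3.87, θ ≈ 44.7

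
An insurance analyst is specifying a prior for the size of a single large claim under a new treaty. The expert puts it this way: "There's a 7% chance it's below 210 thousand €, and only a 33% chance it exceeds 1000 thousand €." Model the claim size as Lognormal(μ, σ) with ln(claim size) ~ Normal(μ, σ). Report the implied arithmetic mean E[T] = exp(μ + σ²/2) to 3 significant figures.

E[T] ≈ 974 thousand €

If T ~ Lognormal(μ,σ) then ln T ~ Normal(μ,σ), so the p-quantile of ln T is μ + z_p·σ.
ln(210) = 5.347 and ln(1000) = 6.908; z_{0.07} = -1.476, z_{0.67} = 0.4399.
σ = (6.908 − 5.347)/(0.4399 − (-1.476)) = 0.815.
μ = 5.347 − (-1.476)·0.815 = 6.549.
E[T] = exp(μ + σ²/2) = exp(6.549 + 0.3318) = 974 thousand €.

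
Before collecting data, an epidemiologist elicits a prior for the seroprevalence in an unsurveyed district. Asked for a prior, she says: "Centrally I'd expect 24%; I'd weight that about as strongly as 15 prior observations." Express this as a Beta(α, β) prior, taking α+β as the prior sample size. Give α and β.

Under the effective-sample-size interpretation, Beta(α, β) has prior mean α/(α+β) and prior sample size α+β.
So α+β = 15 and α/(α+β) = 0.24, giving α = 0.24·15 = 3.6 and β = 15 − 3.6 = 11.4.

α = 3.6, β = 11.4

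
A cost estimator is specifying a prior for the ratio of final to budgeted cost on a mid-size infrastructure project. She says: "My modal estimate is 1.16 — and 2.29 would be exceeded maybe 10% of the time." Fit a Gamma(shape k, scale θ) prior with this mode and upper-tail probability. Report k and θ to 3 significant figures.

k ≈ 5.14, θ ≈ 0.28

Gamma(k,θ) with k>1 has mode (k−1)θ, so θ = 1.16/(k−1).
Need P(X < 2.29) = 0.9 with θ tied to k this way. Start at k = 2, θ = 1.16: P(X<2.29) ≈ 0.587.
Too low — raise k to concentrate. Iterating converges to k ≈ 5.14.
Then θ = 1.16/(5.14−1) ≈ 0.28.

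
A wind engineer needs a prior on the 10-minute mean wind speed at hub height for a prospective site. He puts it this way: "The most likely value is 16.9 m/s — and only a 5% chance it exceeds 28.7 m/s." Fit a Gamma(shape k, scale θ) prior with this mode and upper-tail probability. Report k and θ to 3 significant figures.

k ≈ 11, θ ≈ 1.7

Gamma(k,θ) with k>1 has mode (k−1)θ, so θ = 16.9/(k−1).
Need P(X < 28.7) = 0.95 with θ tied to k this way. Start at k = 2, θ = 16.9: P(X<28.7) ≈ 0.506.
Too low — raise k to concentrate. Iterating converges to k ≈ 11.
Then θ = 16.9/(11−1) ≈ 1.7.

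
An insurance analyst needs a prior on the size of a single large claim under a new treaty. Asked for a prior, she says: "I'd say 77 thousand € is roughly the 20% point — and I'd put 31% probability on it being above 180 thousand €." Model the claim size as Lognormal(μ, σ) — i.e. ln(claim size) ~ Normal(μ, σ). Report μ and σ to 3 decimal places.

μ ≈ 4.878, σ ≈ 0.635

If T ~ Lognormal(μ,σ) then ln T ~ Normal(μ,σ), so the p-quantile of ln T is μ + z_p·σ.
ln(77) = 4.344 and ln(180) = 5.193; z_{0.2} = -0.8416, z_{0.69} = 0.4959.
σ = (5.193 − 4.344)/(0.4959 − (-0.8416)) = 0.635.
μ = 4.344 − (-0.8416)·0.635 = 4.878.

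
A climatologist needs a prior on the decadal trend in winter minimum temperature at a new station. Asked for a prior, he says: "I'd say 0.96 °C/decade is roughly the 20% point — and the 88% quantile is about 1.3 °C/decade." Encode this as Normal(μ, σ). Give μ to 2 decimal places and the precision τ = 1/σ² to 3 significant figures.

The p-quantile of Normal(μ,σ) is μ + z_p·σ, with z_{0.2} = -0.8416 and z_{0.88} = 1.175.
Eliminate σ: μ = (z₂·x₁ − z₁·x₂)/(z₂ − z₁) = (1.175·0.96 − (-0.8416)·1.3)/2.017 = 1.10.
Then σ = (x₂ − x₁)/(z₂ − z₁) = (1.3 − 0.96)/2.017 = 0.17.
Precision τ = 1/σ² = 1/0.1686² = 35.2.

μ = 1.10, τ = 35.2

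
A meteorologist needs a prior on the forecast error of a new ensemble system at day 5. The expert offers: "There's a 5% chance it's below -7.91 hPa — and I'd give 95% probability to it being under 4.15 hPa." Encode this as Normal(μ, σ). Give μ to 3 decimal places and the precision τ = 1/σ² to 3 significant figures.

μ = -1.880, τ = 0.0744

For Normal(μ,σ), the p-quantile is μ + z_p·σ. Here z_{0.05} = -1.645, z_{0.95} = 1.645.
So -7.91 = μ − 1.645σ and 4.15 = μ + 1.645σ.
Subtracting: σ = (4.15 − -7.91)/(1.645 − (-1.645)) = 3.666.
Then μ = -7.91 − (-1.645)·3.666 = -1.880.
Precision τ = 1/σ² = 1/3.666² = 0.0744.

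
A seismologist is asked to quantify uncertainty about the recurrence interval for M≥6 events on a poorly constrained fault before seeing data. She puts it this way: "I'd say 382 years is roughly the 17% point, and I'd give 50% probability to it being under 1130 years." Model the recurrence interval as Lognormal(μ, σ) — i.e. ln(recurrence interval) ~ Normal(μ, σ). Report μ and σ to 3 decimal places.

If T ~ Lognormal(μ,σ) then ln T ~ Normal(μ,σ), so the p-quantile of ln T is μ + z_p·σ.
ln(382) = 5.945 and ln(1130) = 7.03; z_{0.17} = -0.9542, z_{0.5} = 0.
σ = (7.03 − 5.945)/(0 − (-0.9542)) = 1.137.
μ = 5.945 − (-0.9542)·1.137 = 7.030.

μ ≈ 7.030, σ ≈ 1.137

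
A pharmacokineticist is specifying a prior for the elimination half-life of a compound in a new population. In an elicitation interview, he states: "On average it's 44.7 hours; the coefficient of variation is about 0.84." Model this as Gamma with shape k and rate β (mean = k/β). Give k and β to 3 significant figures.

For Gamma(k, rate β): mean = k/β, variance = k/β², so CV = 1/√k.
CV = 0.84, hence k = 1/CV² = 1.42.
Then β = k/mean = 1.42/44.7 = 0.0317.

k ≈ 1.42, β ≈ 0.0317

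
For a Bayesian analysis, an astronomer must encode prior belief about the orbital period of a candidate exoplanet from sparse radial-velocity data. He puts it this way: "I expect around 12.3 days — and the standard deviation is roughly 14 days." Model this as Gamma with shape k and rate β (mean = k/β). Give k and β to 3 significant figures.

For Gamma(k, rate β): mean = k/β, variance = k/β², so CV = 1/√k.
CV = SD/mean = 14/12.3 = 1.138, hence k = 1/CV² = 0.772.
Then β = k/mean = 0.772/12.3 = 0.0628.

k ≈ 0.772, β ≈ 0.0628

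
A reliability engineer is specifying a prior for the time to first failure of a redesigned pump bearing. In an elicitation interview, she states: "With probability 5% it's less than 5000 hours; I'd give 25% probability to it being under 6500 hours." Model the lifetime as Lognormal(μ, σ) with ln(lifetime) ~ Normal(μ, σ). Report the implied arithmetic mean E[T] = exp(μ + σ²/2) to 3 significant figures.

E[T] ≈ 8090 hours

If T ~ Lognormal(μ,σ) then ln T ~ Normal(μ,σ), so the p-quantile of ln T is μ + z_p·σ.
ln(5000) = 8.517 and ln(6500) = 8.78; z_{0.05} = -1.645, z_{0.25} = -0.6745.
σ = (8.78 − 8.517)/(-0.6745 − (-1.645)) = 0.270.
μ = 8.517 − (-1.645)·0.270 = 8.962.
E[T] = exp(μ + σ²/2) = exp(8.962 + 0.0366) = 8090 hours.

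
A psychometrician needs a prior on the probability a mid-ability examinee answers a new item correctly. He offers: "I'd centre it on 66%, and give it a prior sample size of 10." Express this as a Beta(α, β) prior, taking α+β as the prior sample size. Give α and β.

Under the effective-sample-size interpretation, Beta(α, β) has prior mean α/(α+β) and prior sample size α+β.
So α+β = 10 and α/(α+β) = 0.66, giving α = 0.66·10 = 6.6 and β = 10 − 6.6 = 3.4.

α = 6.6, β = 3.4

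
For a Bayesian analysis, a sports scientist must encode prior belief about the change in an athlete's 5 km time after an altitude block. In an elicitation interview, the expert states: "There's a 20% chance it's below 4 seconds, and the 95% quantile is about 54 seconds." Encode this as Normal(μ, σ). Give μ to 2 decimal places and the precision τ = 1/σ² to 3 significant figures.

For Normal(μ,σ), the p-quantile is μ + z_p·σ. Here z_{0.2} = -0.8416, z_{0.95} = 1.645.
So 4 = μ − 0.8416σ and 54 = μ + 1.645σ.
Subtracting: σ = (54 − 4)/(1.645 − (-0.8416)) = 20.11.
Then μ = 4 − (-0.8416)·20.11 = 20.92.
Precision τ = 1/σ² = 1/20.11² = 0.00247.

μ = 20.92, τ = 0.00247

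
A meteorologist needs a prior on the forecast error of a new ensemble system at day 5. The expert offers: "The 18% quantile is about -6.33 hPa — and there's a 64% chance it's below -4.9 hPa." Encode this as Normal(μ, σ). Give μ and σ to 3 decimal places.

The p-quantile of Normal(μ,σ) is μ + z_p·σ, with z_{0.18} = -0.9154 and z_{0.64} = 0.3585.
Eliminate σ: μ = (z₂·x₁ − z₁·x₂)/(z₂ − z₁) = (0.3585·-6.33 − (-0.9154)·-4.9)/1.274 = -5.302.
Then σ = (x₂ − x₁)/(z₂ − z₁) = (-4.9 − -6.33)/1.274 = 1.123.

μ = -5.302, σ = 1.123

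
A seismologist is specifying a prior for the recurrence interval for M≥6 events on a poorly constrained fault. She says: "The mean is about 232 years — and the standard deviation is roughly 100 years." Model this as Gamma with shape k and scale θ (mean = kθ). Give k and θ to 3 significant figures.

k ≈ 5.38, θ ≈ 43.1

For Gamma(k, scale θ): mean = kθ, variance = kθ², so CV = 1/√k.
CV = SD/mean = 100/232 = 0.431, hence k = 1/CV² = 5.38.
Then θ = mean/k = 232/5.38 = 43.1.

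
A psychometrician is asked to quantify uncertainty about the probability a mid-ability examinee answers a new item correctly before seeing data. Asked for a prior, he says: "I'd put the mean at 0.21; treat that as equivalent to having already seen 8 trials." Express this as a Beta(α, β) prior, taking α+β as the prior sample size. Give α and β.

Under the effective-sample-size interpretation, Beta(α, β) has prior mean α/(α+β) and prior sample size α+β.
So α+β = 8 and α/(α+β) = 0.21, giving α = 0.21·8 = 1.68 and β = 8 − 1.68 = 6.32.

α = 1.68, β = 6.32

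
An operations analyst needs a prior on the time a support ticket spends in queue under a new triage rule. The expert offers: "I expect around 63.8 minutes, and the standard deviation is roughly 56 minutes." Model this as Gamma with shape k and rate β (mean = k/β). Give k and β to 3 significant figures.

k ≈ 1.3, β ≈ 0.0203

For Gamma(k, rate β): mean = k/β, variance = k/β², so CV = 1/√k.
CV = SD/mean = 56/63.8 = 0.8777, hence k = 1/CV² = 1.3.
Then β = k/mean = 1.3/63.8 = 0.0203.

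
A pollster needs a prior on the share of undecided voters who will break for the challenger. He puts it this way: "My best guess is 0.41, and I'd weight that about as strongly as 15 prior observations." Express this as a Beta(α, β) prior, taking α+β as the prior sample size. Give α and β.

α = 6.15, β = 8.85

Under the effective-sample-size interpretation, Beta(α, β) has prior mean α/(α+β) and prior sample size α+β.
So α+β = 15 and α/(α+β) = 0.41, giving α = 0.41·15 = 6.15 and β = 15 − 6.15 = 8.85.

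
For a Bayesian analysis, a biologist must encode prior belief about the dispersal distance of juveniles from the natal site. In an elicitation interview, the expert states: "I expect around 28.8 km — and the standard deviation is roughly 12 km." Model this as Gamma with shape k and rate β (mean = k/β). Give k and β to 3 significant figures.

k ≈ 5.76, β ≈ 0.2

For Gamma(k, rate β): mean = k/β, variance = k/β², so CV = 1/√k.
CV = SD/mean = 12/28.8 = 0.4167, hence k = 1/CV² = 5.76.
Then β = k/mean = 5.76/28.8 = 0.2.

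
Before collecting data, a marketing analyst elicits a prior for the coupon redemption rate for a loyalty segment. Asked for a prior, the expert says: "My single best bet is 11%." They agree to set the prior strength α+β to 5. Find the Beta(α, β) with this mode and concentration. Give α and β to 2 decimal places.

α = 1.33, β = 3.67

For α,β > 1 the Beta mode is (α−1)/(α+β−2). With α+β = 5, the mode is (α−1)/3.
Set (α−1)/3 = 0.11 → α = 1 + 0.11·3 = 1.33.
β = 5 − α = 3.67.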